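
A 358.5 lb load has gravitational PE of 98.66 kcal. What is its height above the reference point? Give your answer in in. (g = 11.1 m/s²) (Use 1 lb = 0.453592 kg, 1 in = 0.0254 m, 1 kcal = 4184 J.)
Convert to SI: m = 162.613 kg, PE = 412793 J
h = PE/(mg) = 412793/(162.613·11.1) = 228.694 m = 9004 in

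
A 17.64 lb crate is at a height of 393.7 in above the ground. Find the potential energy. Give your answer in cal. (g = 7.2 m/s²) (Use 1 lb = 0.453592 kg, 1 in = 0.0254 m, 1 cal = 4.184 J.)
Convert to SI: m = 8.00136 kg, h = 9.99998 m
PE = mgh = (8.00136)(7.2)(9.99998) = 576.097 J = 137.7 cal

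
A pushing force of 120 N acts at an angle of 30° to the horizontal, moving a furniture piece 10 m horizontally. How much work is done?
W = F·d·cosθ = (120)(10)cos(30°) = 1039 J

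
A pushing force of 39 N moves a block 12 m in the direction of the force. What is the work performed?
W = F·d = (39)(12) = 468.0 J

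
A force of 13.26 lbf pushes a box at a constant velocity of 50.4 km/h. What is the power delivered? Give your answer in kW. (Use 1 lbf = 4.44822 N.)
Convert to SI: F = 58.9834 N, v = 14.0 m/s
P = Fv = (58.9834)(14.0) = 825.768 W = 0.8258 kW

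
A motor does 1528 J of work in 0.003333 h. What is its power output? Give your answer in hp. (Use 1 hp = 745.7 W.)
Convert to SI: W = 1528.0 J, t = 11.9988 s
P = W/t = 1528.0/11.9988 = 127.346 W = 0.1708 hp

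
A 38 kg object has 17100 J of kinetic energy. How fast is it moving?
v = √(2·KE/m) = √(2·17100/38) = 30.0 m/s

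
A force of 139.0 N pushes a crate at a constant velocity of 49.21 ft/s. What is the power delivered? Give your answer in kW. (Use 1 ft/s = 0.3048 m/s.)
Convert to SI: F = 139.0 N, v = 14.9992 m/s
P = Fv = (139.0)(14.9992) = 2084.89 W = 2.085 kW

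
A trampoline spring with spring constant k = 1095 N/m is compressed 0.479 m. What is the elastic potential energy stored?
PE = ½kx² = ½(1095)(0.479)² = 125.6 J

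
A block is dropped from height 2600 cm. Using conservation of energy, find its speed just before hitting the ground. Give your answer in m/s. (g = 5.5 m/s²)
Convert to SI: h = 26.0 m
mgh = ½mv² ⇒ v = √(2gh) = √(2·5.5·26.0) = 16.91 m/s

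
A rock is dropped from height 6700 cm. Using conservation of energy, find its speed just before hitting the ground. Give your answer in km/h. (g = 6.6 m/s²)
Convert to SI: h = 67.0 m
mgh = ½mv² ⇒ v = √(2gh) = √(2·6.6·67.0) = 29.7389 m/s = 107.1 km/h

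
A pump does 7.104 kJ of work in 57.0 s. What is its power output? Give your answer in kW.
Convert to SI: W = 7104.0 J, t = 57.0 s
P = W/t = 7104.0/57.0 = 124.632 W = 0.1246 kW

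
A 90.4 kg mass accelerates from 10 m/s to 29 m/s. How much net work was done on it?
W = ΔKE = ½m(v₂² − v₁²) = ½(90.4)(29² − 10²) = 33493.2 J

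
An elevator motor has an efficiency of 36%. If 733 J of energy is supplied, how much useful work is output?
W_out = η·W_in = 0.36·733 = 263.88 J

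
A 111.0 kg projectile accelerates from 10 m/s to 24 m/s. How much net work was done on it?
W = ΔKE = ½m(v₂² − v₁²) = ½(111.0)(24² − 10²) = 26418.0 J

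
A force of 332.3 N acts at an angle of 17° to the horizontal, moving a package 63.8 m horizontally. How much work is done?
W = F·d·cosθ = (332.3)(63.8)cos(17°) = 20270 J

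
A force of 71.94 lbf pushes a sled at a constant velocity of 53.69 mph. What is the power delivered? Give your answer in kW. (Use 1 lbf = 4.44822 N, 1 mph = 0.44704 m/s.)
Convert to SI: F = 320.005 N, v = 24.0016 m/s
P = Fv = (320.005)(24.0016) = 7680.62 W = 7.681 kW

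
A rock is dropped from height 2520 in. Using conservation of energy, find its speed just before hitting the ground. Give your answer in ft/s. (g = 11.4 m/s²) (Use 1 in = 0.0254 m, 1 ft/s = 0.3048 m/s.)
Convert to SI: h = 64.008 m
mgh = ½mv² ⇒ v = √(2gh) = √(2·11.4·64.008) = 38.2019 m/s = 125.3 ft/s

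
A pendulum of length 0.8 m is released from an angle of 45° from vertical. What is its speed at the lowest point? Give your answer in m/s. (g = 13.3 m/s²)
h = L(1 − cosθ) = 0.8(1 − cos45°) = 0.234315 m
v = √(2gh) = √(2·13.3·0.234315) = 2.497 m/s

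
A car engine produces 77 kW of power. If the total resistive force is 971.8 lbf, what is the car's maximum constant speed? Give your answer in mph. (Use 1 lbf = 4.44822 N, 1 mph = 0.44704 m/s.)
Convert to SI: F = 4322.78 N
P = Fv ⇒ v = P/F = 77000 W/4322.78 N = 17.8126 m/s = 39.85 mph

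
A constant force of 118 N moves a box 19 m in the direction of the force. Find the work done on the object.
W = F·d = (118)(19) = 2242 J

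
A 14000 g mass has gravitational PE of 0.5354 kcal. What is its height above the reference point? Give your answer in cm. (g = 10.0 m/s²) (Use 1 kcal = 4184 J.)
Convert to SI: m = 14.0 kg, PE = 2240.11 J
h = PE/(mg) = 2240.11/(14.0·10.0) = 16.0008 m = 1600 cm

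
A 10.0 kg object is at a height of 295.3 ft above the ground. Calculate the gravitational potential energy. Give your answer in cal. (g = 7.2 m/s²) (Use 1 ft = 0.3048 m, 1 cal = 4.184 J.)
Convert to SI: m = 10.0 kg, h = 90.0074 m
PE = mgh = (10.0)(7.2)(90.0074) = 6480.54 J = 1549 cal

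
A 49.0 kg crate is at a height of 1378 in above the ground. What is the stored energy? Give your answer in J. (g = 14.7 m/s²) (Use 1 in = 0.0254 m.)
Convert to SI: m = 49.0 kg, h = 35.0012 m
PE = mgh = (49.0)(14.7)(35.0012) = 25210 J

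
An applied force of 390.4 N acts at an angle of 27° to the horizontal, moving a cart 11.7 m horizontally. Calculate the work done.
W = F·d·cosθ = (390.4)(11.7)cos(27°) = 4070 J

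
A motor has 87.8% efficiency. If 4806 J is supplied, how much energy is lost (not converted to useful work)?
W_lost = W_in(1 − η) = 4806·(1 − 0.878) = 586.3 J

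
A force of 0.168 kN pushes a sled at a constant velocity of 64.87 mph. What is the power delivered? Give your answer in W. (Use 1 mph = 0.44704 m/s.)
Convert to SI: F = 168.0 N, v = 28.9995 m/s
P = Fv = (168.0)(28.9995) = 4872 W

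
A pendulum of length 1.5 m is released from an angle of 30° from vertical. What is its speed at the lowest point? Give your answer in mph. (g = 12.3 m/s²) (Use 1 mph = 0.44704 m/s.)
h = L(1 − cosθ) = 1.5(1 − cos30°) = 0.200962 m
v = √(2gh) = √(2·12.3·0.200962) = 2.22343 m/s = 4.974 mph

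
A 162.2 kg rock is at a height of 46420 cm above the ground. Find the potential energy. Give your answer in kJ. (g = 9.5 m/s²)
Convert to SI: m = 162.2 kg, h = 464.2 m
PE = mgh = (162.2)(9.5)(464.2) = 715286 J = 715.3 kJ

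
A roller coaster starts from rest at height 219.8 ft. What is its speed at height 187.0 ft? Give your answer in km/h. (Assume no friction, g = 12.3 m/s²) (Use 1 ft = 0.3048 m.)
Convert to SI: h₁−h₂ = 9.99744 m
mgh₁ = mgh₂ + ½mv² ⇒ v = √(2g(h₁−h₂)) = √(2·12.3·9.99744) = 15.6824 m/s = 56.46 km/h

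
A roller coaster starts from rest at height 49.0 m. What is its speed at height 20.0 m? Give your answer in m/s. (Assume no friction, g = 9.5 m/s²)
mgh₁ = mgh₂ + ½mv² ⇒ v = √(2g(h₁−h₂)) = √(2·9.5·29.0) = 23.47 m/s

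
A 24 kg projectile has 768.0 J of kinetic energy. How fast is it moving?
v = √(2·KE/m) = √(2·768.0/24) = 8.0 m/s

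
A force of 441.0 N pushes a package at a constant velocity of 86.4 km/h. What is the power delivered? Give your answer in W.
Convert to SI: F = 441.0 N, v = 24.0 m/s
P = Fv = (441.0)(24.0) = 10580 W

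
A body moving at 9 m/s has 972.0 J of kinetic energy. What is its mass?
m = 2·KE/v² = 2·972.0/(9)² = 24.0 kg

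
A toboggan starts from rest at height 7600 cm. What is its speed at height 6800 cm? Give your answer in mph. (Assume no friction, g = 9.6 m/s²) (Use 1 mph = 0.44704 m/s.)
Convert to SI: h₁−h₂ = 8.0 m
mgh₁ = mgh₂ + ½mv² ⇒ v = √(2g(h₁−h₂)) = √(2·9.6·8.0) = 12.3935 m/s = 27.72 mph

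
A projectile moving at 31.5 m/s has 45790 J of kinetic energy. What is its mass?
m = 2·KE/v² = 2·45790/(31.5)² = 92.3 kg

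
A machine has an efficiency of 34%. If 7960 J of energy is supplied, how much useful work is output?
W_out = η·W_in = 0.34·7960 = 2706.4 J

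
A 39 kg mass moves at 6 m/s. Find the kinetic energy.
KE = ½mv² = ½(39)(6)² = 702.0 J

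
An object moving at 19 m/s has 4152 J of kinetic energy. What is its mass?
m = 2·KE/v² = 2·4152/(19)² = 23.0 kg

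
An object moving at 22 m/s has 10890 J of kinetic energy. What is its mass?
m = 2·KE/v² = 2·10890/(22)² = 45.0 kg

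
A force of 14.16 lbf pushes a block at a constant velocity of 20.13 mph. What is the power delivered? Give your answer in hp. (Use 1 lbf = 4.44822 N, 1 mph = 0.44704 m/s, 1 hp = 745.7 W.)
Convert to SI: F = 62.9868 N, v = 8.99892 m/s
P = Fv = (62.9868)(8.99892) = 566.813 W = 0.7601 hp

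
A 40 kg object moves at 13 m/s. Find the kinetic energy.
KE = ½mv² = ½(40)(13)² = 3380.0 J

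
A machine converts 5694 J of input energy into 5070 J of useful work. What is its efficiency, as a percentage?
η = W_out/W_in = 5070/5694 = 89.04%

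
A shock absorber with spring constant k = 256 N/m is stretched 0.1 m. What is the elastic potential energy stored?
PE = ½kx² = ½(256)(0.1)² = 1.28 J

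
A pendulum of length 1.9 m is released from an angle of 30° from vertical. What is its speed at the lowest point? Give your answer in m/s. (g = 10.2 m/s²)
h = L(1 − cosθ) = 1.9(1 − cos30°) = 0.254552 m
v = √(2gh) = √(2·10.2·0.254552) = 2.279 m/s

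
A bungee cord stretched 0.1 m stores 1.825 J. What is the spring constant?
k = 2·PE/x² = 2·1.825/(0.1)² = 365.0 N/m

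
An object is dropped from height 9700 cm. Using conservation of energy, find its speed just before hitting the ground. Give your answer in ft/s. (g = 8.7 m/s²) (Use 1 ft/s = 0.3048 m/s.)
Convert to SI: h = 97.0 m
mgh = ½mv² ⇒ v = √(2gh) = √(2·8.7·97.0) = 41.0828 m/s = 134.8 ft/s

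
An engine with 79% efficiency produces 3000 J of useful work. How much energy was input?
W_in = W_out/η = 3000/0.79 = 3797 J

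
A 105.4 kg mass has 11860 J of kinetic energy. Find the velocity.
v = √(2·KE/m) = √(2·11860/105.4) = 15.0 m/s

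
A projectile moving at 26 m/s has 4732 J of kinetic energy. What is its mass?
m = 2·KE/v² = 2·4732/(26)² = 14.0 kg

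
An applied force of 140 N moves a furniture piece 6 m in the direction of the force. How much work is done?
W = F·d = (140)(6) = 840.0 J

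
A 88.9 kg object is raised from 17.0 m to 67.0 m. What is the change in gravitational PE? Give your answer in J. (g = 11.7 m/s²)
ΔPE = mgΔh = (88.9)(11.7)(50.0) = 52010 J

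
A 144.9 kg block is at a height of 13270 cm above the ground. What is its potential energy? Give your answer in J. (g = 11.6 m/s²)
Convert to SI: m = 144.9 kg, h = 132.7 m
PE = mgh = (144.9)(11.6)(132.7) = 223000 J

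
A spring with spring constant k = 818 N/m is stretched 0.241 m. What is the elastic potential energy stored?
PE = ½kx² = ½(818)(0.241)² = 23.76 J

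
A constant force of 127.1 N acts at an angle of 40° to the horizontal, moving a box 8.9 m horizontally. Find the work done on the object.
W = F·d·cosθ = (127.1)(8.9)cos(40°) = 866.5 J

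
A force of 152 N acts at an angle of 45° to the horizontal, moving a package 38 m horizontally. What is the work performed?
W = F·d·cosθ = (152)(38)cos(45°) = 4084 J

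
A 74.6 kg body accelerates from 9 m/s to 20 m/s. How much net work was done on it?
W = ΔKE = ½m(v₂² − v₁²) = ½(74.6)(20² − 9²) = 11898.7 J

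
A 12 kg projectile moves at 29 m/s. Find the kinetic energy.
KE = ½mv² = ½(12)(29)² = 5046.0 J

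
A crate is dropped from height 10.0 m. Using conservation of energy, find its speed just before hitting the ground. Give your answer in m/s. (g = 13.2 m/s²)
mgh = ½mv² ⇒ v = √(2gh) = √(2·13.2·10.0) = 16.25 m/s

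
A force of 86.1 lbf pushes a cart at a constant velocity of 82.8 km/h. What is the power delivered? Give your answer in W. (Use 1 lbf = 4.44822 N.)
Convert to SI: F = 382.992 N, v = 23.0 m/s
P = Fv = (382.992)(23.0) = 8809 W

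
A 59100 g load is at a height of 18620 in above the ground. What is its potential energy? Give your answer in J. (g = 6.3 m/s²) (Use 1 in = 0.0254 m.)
Convert to SI: m = 59.1 kg, h = 472.948 m
PE = mgh = (59.1)(6.3)(472.948) = 176100 J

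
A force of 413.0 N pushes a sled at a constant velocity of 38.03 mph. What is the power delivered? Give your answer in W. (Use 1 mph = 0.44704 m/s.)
Convert to SI: F = 413.0 N, v = 17.0009 m/s
P = Fv = (413.0)(17.0009) = 7021 W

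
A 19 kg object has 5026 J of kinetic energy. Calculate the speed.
v = √(2·KE/m) = √(2·5026/19) = 23.0 m/s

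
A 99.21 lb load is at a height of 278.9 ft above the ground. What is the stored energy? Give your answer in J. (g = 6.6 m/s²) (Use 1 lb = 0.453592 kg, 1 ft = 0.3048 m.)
Convert to SI: m = 45.0009 kg, h = 85.0087 m
PE = mgh = (45.0009)(6.6)(85.0087) = 25250 J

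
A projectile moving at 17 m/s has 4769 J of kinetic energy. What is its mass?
m = 2·KE/v² = 2·4769/(17)² = 33.0 kg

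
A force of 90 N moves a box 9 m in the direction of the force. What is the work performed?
W = F·d = (90)(9) = 810.0 J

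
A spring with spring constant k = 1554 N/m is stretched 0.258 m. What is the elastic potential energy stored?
PE = ½kx² = ½(1554)(0.258)² = 51.72 J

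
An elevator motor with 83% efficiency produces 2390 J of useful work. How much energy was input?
W_in = W_out/η = 2390/0.83 = 2880 J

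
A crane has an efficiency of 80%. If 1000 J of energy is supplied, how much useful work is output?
W_out = η·W_in = 0.8·1000 = 800.0 J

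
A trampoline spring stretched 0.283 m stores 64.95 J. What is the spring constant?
k = 2·PE/x² = 2·64.95/(0.283)² = 1622 N/m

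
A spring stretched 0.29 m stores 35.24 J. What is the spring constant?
k = 2·PE/x² = 2·35.24/(0.29)² = 838.0 N/m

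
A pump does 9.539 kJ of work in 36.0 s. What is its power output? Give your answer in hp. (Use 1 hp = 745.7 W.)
Convert to SI: W = 9539.0 J, t = 36.0 s
P = W/t = 9539.0/36.0 = 264.972 W = 0.3553 hp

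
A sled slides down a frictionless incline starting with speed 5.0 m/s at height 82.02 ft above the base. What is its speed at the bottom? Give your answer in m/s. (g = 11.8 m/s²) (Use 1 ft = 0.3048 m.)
Convert to SI: v₀ = 5.0 m/s, h = 24.9997 m
½mv₀² + mgh = ½mv² ⇒ v = √(v₀² + 2gh) = √(5.0² + 2·11.8·24.9997) = 24.8 m/s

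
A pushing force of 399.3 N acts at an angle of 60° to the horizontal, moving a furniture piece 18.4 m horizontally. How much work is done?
W = F·d·cosθ = (399.3)(18.4)cos(60°) = 3674 J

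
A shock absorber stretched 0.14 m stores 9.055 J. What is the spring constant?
k = 2·PE/x² = 2·9.055/(0.14)² = 924.0 N/m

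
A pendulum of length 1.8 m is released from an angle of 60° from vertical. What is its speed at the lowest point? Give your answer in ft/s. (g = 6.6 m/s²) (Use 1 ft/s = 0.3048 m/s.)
h = L(1 − cosθ) = 1.8(1 − cos60°) = 0.9 m
v = √(2gh) = √(2·6.6·0.9) = 3.44674 m/s = 11.31 ft/s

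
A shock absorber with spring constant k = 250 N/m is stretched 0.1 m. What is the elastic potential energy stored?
PE = ½kx² = ½(250)(0.1)² = 1.25 J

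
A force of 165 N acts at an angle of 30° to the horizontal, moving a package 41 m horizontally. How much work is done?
W = F·d·cosθ = (165)(41)cos(30°) = 5859 J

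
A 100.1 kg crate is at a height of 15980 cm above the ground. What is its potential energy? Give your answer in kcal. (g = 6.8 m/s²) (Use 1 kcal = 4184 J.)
Convert to SI: m = 100.1 kg, h = 159.8 m
PE = mgh = (100.1)(6.8)(159.8) = 108773 J = 26.0 kcal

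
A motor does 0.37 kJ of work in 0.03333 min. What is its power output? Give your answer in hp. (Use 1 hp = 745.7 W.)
Convert to SI: W = 370.0 J, t = 1.9998 s
P = W/t = 370.0/1.9998 = 185.019 W = 0.2481 hp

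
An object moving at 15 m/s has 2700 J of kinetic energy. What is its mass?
m = 2·KE/v² = 2·2700/(15)² = 24.0 kg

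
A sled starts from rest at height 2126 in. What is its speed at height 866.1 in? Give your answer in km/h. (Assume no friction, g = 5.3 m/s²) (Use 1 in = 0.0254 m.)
Convert to SI: h₁−h₂ = 32.0015 m
mgh₁ = mgh₂ + ½mv² ⇒ v = √(2g(h₁−h₂)) = √(2·5.3·32.0015) = 18.4178 m/s = 66.3 km/h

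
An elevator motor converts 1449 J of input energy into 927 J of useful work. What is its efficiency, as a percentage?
η = W_out/W_in = 927/1449 = 63.98%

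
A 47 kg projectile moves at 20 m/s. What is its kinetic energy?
KE = ½mv² = ½(47)(20)² = 9400.0 J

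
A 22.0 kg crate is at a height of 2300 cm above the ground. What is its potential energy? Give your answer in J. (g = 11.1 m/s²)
Convert to SI: m = 22.0 kg, h = 23.0 m
PE = mgh = (22.0)(11.1)(23.0) = 5617 J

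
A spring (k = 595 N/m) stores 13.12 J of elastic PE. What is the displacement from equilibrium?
x = √(2·PE/k) = √(2·13.12/595) = 0.21 m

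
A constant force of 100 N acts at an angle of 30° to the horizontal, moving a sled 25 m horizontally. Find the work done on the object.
W = F·d·cosθ = (100)(25)cos(30°) = 2165 J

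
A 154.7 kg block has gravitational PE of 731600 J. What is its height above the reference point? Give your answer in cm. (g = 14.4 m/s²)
h = PE/(mg) = 731600/(154.7·14.4) = 328.413 m = 32840 cm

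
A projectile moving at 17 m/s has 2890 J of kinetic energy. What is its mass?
m = 2·KE/v² = 2·2890/(17)² = 20.0 kg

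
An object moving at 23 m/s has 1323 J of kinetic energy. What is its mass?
m = 2·KE/v² = 2·1323/(23)² = 5.002 kg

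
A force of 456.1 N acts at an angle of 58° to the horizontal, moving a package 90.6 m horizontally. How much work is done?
W = F·d·cosθ = (456.1)(90.6)cos(58°) = 21900 J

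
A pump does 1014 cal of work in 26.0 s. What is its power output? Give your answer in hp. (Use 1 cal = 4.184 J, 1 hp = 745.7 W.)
Convert to SI: W = 4242.58 J, t = 26.0 s
P = W/t = 4242.58/26.0 = 163.176 W = 0.2188 hp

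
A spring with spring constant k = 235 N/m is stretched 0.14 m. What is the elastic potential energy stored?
PE = ½kx² = ½(235)(0.14)² = 2.303 J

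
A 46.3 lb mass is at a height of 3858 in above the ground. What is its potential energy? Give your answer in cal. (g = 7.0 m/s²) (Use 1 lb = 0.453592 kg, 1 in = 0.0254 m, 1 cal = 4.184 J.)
Convert to SI: m = 21.0013 kg, h = 97.9932 m
PE = mgh = (21.0013)(7.0)(97.9932) = 14405.9 J = 3443 cal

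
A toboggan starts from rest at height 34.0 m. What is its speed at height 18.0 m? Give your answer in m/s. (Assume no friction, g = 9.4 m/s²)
mgh₁ = mgh₂ + ½mv² ⇒ v = √(2g(h₁−h₂)) = √(2·9.4·16.0) = 17.34 m/s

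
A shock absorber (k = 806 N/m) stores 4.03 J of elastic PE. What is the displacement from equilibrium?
x = √(2·PE/k) = √(2·4.03/806) = 0.1 m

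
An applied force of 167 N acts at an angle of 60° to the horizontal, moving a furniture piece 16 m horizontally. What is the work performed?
W = F·d·cosθ = (167)(16)cos(60°) = 1336 J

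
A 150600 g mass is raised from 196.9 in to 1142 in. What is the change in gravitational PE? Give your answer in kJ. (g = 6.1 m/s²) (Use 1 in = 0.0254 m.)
Convert to SI: m = 150.6 kg, Δh = 24.0055 m
ΔPE = mgΔh = (150.6)(6.1)(24.0055) = 22052.9 J = 22.05 kJ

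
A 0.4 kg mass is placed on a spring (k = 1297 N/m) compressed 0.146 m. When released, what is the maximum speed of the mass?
½kx² = ½mv² ⇒ v = x√(k/m) = (0.146)√(1297/0.4) = 8.314 m/s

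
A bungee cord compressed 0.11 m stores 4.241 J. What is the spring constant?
k = 2·PE/x² = 2·4.241/(0.11)² = 701.0 N/m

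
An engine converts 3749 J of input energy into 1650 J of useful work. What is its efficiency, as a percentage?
η = W_out/W_in = 1650/3749 = 44.01%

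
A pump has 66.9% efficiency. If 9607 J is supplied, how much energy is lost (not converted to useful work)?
W_lost = W_in(1 − η) = 9607·(1 − 0.669) = 3180 J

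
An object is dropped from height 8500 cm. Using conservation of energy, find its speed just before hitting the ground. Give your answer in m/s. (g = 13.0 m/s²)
Convert to SI: h = 85.0 m
mgh = ½mv² ⇒ v = √(2gh) = √(2·13.0·85.0) = 47.01 m/s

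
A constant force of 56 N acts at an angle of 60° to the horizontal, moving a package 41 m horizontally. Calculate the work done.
W = F·d·cosθ = (56)(41)cos(60°) = 1148 J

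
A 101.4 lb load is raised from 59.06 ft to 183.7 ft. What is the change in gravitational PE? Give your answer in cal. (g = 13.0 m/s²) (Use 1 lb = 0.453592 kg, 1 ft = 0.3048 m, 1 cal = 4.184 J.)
Convert to SI: m = 45.9942 kg, Δh = 37.9903 m
ΔPE = mgΔh = (45.9942)(13.0)(37.9903) = 22715.3 J = 5429 cal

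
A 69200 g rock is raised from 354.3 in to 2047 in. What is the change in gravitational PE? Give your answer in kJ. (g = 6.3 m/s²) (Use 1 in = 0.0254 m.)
Convert to SI: m = 69.2 kg, Δh = 42.9946 m
ΔPE = mgΔh = (69.2)(6.3)(42.9946) = 18743.9 J = 18.74 kJ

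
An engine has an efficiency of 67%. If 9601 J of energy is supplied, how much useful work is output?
W_out = η·W_in = 0.67·9601 = 6432.67 J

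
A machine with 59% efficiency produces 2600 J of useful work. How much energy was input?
W_in = W_out/η = 2600/0.59 = 4407 J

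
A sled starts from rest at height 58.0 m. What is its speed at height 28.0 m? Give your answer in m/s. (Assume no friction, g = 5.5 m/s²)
mgh₁ = mgh₂ + ½mv² ⇒ v = √(2g(h₁−h₂)) = √(2·5.5·30.0) = 18.17 m/s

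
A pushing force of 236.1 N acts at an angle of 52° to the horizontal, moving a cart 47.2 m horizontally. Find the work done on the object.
W = F·d·cosθ = (236.1)(47.2)cos(52°) = 6861 J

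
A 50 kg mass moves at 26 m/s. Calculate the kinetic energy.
KE = ½mv² = ½(50)(26)² = 16900.0 J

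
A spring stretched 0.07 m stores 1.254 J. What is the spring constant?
k = 2·PE/x² = 2·1.254/(0.07)² = 511.8 N/m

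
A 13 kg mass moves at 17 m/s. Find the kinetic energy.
KE = ½mv² = ½(13)(17)² = 1878.5 J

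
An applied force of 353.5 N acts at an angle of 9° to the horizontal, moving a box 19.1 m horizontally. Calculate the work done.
W = F·d·cosθ = (353.5)(19.1)cos(9°) = 6669 J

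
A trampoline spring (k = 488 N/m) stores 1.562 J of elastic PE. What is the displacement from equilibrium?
x = √(2·PE/k) = √(2·1.562/488) = 0.08001 m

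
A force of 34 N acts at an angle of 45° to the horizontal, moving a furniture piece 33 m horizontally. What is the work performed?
W = F·d·cosθ = (34)(33)cos(45°) = 793.4 J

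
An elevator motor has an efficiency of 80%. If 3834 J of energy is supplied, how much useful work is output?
W_out = η·W_in = 0.8·3834 = 3067.2 J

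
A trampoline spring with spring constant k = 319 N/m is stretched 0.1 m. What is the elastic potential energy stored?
PE = ½kx² = ½(319)(0.1)² = 1.595 J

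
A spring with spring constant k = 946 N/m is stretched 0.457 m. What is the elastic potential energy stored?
PE = ½kx² = ½(946)(0.457)² = 98.79 J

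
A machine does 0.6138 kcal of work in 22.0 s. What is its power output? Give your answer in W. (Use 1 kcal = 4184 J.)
Convert to SI: W = 2568.14 J, t = 22.0 s
P = W/t = 2568.14/22.0 = 116.7 W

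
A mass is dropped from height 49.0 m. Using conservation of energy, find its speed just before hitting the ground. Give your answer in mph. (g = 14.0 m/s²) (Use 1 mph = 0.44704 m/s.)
mgh = ½mv² ⇒ v = √(2gh) = √(2·14.0·49.0) = 37.0405 m/s = 82.86 mph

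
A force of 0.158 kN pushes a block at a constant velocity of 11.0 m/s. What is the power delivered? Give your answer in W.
Convert to SI: F = 158.0 N, v = 11.0 m/s
P = Fv = (158.0)(11.0) = 1738 W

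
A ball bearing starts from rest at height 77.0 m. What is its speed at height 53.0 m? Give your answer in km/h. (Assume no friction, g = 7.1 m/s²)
mgh₁ = mgh₂ + ½mv² ⇒ v = √(2g(h₁−h₂)) = √(2·7.1·24.0) = 18.4608 m/s = 66.46 km/h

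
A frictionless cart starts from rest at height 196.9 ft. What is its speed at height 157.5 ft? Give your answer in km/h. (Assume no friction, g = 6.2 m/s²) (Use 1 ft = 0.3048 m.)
Convert to SI: h₁−h₂ = 12.0091 m
mgh₁ = mgh₂ + ½mv² ⇒ v = √(2g(h₁−h₂)) = √(2·6.2·12.0091) = 12.203 m/s = 43.93 km/h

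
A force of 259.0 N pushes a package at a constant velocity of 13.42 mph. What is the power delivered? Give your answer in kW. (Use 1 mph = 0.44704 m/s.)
Convert to SI: F = 259.0 N, v = 5.99928 m/s
P = Fv = (259.0)(5.99928) = 1553.81 W = 1.554 kW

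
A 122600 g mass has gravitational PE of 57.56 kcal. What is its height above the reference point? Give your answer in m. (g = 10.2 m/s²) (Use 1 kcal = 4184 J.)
Convert to SI: m = 122.6 kg, PE = 240831 J
h = PE/(mg) = 240831/(122.6·10.2) = 192.6 m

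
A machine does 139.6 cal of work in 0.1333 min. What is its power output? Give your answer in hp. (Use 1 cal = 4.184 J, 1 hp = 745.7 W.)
Convert to SI: W = 584.086 J, t = 7.998 s
P = W/t = 584.086/7.998 = 73.0291 W = 0.09793 hp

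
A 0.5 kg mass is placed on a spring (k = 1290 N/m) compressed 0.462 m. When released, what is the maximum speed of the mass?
½kx² = ½mv² ⇒ v = x√(k/m) = (0.462)√(1290/0.5) = 23.47 m/s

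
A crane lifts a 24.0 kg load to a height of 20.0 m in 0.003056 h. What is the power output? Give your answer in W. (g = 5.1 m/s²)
Convert to SI: m = 24.0 kg, h = 20.0 m, t = 11.0016 s
P = mgh/t = (24.0)(5.1)(20.0)/11.0016 = 222.5 W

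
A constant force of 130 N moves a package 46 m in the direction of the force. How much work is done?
W = F·d = (130)(46) = 5980 J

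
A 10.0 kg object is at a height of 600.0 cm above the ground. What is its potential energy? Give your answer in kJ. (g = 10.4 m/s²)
Convert to SI: m = 10.0 kg, h = 6.0 m
PE = mgh = (10.0)(10.4)(6.0) = 624.0 J = 0.624 kJ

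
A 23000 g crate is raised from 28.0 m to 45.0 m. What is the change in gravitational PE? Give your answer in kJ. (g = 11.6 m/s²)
Convert to SI: m = 23.0 kg, Δh = 17.0 m
ΔPE = mgΔh = (23.0)(11.6)(17.0) = 4535.6 J = 4.536 kJ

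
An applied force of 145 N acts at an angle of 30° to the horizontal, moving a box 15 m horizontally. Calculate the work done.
W = F·d·cosθ = (145)(15)cos(30°) = 1884 J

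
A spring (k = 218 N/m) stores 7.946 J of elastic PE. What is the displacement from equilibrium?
x = √(2·PE/k) = √(2·7.946/218) = 0.27 m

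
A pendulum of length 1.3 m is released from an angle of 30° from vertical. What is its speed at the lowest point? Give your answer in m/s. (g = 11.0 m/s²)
h = L(1 − cosθ) = 1.3(1 − cos30°) = 0.174167 m
v = √(2gh) = √(2·11.0·0.174167) = 1.957 m/s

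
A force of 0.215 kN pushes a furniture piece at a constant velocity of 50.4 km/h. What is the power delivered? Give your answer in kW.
Convert to SI: F = 215.0 N, v = 14.0 m/s
P = Fv = (215.0)(14.0) = 3010.0 W = 3.01 kW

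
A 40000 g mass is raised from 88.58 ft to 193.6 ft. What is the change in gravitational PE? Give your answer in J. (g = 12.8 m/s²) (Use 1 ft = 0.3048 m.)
Convert to SI: m = 40.0 kg, Δh = 32.0101 m
ΔPE = mgΔh = (40.0)(12.8)(32.0101) = 16390 J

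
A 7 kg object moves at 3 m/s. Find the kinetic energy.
KE = ½mv² = ½(7)(3)² = 31.5 J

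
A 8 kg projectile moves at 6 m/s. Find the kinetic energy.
KE = ½mv² = ½(8)(6)² = 144.0 J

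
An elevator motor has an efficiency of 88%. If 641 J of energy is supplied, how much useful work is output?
W_out = η·W_in = 0.88·641 = 564.08 J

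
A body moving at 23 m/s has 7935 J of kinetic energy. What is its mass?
m = 2·KE/v² = 2·7935/(23)² = 30.0 kg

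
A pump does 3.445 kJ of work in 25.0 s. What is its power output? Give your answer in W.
Convert to SI: W = 3445.0 J, t = 25.0 s
P = W/t = 3445.0/25.0 = 137.8 W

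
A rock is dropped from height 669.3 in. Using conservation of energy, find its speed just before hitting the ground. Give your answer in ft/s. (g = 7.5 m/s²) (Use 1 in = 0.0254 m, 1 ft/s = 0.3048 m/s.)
Convert to SI: h = 17.0002 m
mgh = ½mv² ⇒ v = √(2gh) = √(2·7.5·17.0002) = 15.9688 m/s = 52.39 ft/s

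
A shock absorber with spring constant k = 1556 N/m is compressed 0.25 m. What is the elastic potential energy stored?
PE = ½kx² = ½(1556)(0.25)² = 48.63 J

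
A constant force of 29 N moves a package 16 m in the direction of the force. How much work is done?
W = F·d = (29)(16) = 464.0 J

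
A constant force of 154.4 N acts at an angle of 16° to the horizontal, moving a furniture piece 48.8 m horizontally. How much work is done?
W = F·d·cosθ = (154.4)(48.8)cos(16°) = 7243 J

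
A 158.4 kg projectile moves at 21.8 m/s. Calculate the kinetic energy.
KE = ½mv² = ½(158.4)(21.8)² = 37640 J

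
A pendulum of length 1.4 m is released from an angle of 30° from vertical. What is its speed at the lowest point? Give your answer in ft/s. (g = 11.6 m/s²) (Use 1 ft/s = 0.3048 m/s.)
h = L(1 − cosθ) = 1.4(1 − cos30°) = 0.187564 m
v = √(2gh) = √(2·11.6·0.187564) = 2.08602 m/s = 6.844 ft/s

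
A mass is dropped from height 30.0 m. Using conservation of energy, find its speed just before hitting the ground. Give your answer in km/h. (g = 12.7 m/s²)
mgh = ½mv² ⇒ v = √(2gh) = √(2·12.7·30.0) = 27.6043 m/s = 99.38 km/h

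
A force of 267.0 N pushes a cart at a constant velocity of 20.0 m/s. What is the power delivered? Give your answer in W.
P = Fv = (267.0)(20.0) = 5340 W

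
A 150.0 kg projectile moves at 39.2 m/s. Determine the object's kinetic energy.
KE = ½mv² = ½(150.0)(39.2)² = 115200 J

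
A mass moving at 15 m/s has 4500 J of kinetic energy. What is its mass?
m = 2·KE/v² = 2·4500/(15)² = 40.0 kg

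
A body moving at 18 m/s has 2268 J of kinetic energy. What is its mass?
m = 2·KE/v² = 2·2268/(18)² = 14.0 kg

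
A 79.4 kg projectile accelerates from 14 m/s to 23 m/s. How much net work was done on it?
W = ΔKE = ½m(v₂² − v₁²) = ½(79.4)(23² − 14²) = 13220.1 J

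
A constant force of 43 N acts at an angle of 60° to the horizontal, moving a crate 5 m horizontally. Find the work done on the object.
W = F·d·cosθ = (43)(5)cos(60°) = 107.5 J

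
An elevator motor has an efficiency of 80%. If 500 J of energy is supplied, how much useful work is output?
W_out = η·W_in = 0.8·500 = 400.0 J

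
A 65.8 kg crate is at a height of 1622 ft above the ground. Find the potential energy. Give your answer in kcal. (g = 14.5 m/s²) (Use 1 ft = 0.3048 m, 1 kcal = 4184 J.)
Convert to SI: m = 65.8 kg, h = 494.386 m
PE = mgh = (65.8)(14.5)(494.386) = 471693 J = 112.7 kcal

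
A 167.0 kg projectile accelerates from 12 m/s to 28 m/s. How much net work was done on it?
W = ΔKE = ½m(v₂² − v₁²) = ½(167.0)(28² − 12²) = 53440.0 J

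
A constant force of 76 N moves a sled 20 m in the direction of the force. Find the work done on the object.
W = F·d = (76)(20) = 1520 J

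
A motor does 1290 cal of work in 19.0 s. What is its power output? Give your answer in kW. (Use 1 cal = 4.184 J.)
Convert to SI: W = 5397.36 J, t = 19.0 s
P = W/t = 5397.36/19.0 = 284.072 W = 0.2841 kW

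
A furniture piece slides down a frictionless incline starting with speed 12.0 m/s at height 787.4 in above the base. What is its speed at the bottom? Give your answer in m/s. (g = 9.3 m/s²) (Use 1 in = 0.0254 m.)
Convert to SI: v₀ = 12.0 m/s, h = 20.0 m
½mv₀² + mgh = ½mv² ⇒ v = √(v₀² + 2gh) = √(12.0² + 2·9.3·20.0) = 22.72 m/s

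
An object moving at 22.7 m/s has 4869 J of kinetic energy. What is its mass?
m = 2·KE/v² = 2·4869/(22.7)² = 18.9 kg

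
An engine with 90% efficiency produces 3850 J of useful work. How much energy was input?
W_in = W_out/η = 3850/0.9 = 4278 J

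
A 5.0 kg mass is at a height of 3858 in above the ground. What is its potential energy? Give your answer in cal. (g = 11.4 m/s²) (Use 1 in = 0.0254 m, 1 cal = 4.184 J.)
Convert to SI: m = 5.0 kg, h = 97.9932 m
PE = mgh = (5.0)(11.4)(97.9932) = 5585.61 J = 1335 cal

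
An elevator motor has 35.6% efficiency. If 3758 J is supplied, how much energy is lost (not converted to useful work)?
W_lost = W_in(1 − η) = 3758·(1 − 0.356) = 2420 J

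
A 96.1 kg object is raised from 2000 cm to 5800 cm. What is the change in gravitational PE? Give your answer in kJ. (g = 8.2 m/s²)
Convert to SI: m = 96.1 kg, Δh = 38.0 m
ΔPE = mgΔh = (96.1)(8.2)(38.0) = 29944.8 J = 29.94 kJ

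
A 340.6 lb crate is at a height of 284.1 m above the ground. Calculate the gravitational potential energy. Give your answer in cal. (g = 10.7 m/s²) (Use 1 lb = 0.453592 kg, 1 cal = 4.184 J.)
Convert to SI: m = 154.493 kg, h = 284.1 m
PE = mgh = (154.493)(10.7)(284.1) = 469640 J = 112200 cal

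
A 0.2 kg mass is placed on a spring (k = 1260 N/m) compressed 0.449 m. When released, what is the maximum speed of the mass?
½kx² = ½mv² ⇒ v = x√(k/m) = (0.449)√(1260/0.2) = 35.64 m/s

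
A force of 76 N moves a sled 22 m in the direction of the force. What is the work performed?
W = F·d = (76)(22) = 1672 J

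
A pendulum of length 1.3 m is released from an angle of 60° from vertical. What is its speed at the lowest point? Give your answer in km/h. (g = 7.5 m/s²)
h = L(1 − cosθ) = 1.3(1 − cos60°) = 0.65 m
v = √(2gh) = √(2·7.5·0.65) = 3.1225 m/s = 11.24 km/h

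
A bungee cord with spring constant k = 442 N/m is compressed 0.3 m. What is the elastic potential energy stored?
PE = ½kx² = ½(442)(0.3)² = 19.89 J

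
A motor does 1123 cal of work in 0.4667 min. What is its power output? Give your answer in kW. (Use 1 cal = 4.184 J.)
Convert to SI: W = 4698.63 J, t = 28.002 s
P = W/t = 4698.63/28.002 = 167.796 W = 0.1678 kW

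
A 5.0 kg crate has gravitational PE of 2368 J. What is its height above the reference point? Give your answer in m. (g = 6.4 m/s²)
h = PE/(mg) = 2368.0/(5.0·6.4) = 74.0 m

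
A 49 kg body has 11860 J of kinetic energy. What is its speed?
v = √(2·KE/m) = √(2·11860/49) = 22.0 m/s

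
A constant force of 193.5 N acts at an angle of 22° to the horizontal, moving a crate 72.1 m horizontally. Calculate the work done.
W = F·d·cosθ = (193.5)(72.1)cos(22°) = 12940 J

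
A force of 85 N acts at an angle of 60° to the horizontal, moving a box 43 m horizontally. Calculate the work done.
W = F·d·cosθ = (85)(43)cos(60°) = 1828 J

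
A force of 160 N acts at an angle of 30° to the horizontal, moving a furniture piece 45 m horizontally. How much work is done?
W = F·d·cosθ = (160)(45)cos(30°) = 6235 J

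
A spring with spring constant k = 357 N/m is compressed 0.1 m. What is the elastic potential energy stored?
PE = ½kx² = ½(357)(0.1)² = 1.785 J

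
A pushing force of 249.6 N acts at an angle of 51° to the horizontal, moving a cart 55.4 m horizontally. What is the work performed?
W = F·d·cosθ = (249.6)(55.4)cos(51°) = 8702 J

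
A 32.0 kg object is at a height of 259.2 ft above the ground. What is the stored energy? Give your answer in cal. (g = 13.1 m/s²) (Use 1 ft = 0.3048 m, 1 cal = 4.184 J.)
Convert to SI: m = 32.0 kg, h = 79.0042 m
PE = mgh = (32.0)(13.1)(79.0042) = 33118.5 J = 7916 cal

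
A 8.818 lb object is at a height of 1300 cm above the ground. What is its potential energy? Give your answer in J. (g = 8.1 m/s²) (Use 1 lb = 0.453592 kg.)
Convert to SI: m = 3.99977 kg, h = 13.0 m
PE = mgh = (3.99977)(8.1)(13.0) = 421.2 J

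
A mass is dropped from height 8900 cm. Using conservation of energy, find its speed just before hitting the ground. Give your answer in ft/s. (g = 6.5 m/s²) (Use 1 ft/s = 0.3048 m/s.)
Convert to SI: h = 89.0 m
mgh = ½mv² ⇒ v = √(2gh) = √(2·6.5·89.0) = 34.0147 m/s = 111.6 ft/s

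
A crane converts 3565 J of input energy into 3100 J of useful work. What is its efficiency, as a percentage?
η = W_out/W_in = 3100/3565 = 86.96%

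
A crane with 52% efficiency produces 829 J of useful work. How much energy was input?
W_in = W_out/η = 829/0.52 = 1594 J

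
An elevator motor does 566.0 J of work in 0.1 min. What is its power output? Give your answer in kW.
Convert to SI: W = 566.0 J, t = 6.0 s
P = W/t = 566.0/6.0 = 94.3333 W = 0.09433 kW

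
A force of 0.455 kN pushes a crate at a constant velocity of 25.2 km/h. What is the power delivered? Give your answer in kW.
Convert to SI: F = 455.0 N, v = 7.0 m/s
P = Fv = (455.0)(7.0) = 3185.0 W = 3.185 kW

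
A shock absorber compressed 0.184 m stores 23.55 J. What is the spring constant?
k = 2·PE/x² = 2·23.55/(0.184)² = 1391 N/m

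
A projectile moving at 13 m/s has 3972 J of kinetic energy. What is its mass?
m = 2·KE/v² = 2·3972/(13)² = 47.01 kg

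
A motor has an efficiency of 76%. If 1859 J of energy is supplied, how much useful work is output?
W_out = η·W_in = 0.76·1859 = 1412.84 J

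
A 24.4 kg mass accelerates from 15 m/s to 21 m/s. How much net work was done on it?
W = ΔKE = ½m(v₂² − v₁²) = ½(24.4)(21² − 15²) = 2635.2 J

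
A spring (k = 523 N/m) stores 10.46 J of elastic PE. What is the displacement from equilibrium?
x = √(2·PE/k) = √(2·10.46/523) = 0.2 m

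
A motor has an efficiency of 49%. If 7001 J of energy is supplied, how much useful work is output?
W_out = η·W_in = 0.49·7001 = 3430.49 J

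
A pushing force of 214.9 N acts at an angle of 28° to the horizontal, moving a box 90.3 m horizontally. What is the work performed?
W = F·d·cosθ = (214.9)(90.3)cos(28°) = 17130 J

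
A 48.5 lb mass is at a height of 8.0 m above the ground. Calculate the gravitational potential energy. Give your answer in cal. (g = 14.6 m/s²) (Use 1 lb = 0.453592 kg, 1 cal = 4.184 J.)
Convert to SI: m = 21.9992 kg, h = 8.0 m
PE = mgh = (21.9992)(14.6)(8.0) = 2569.51 J = 614.1 cal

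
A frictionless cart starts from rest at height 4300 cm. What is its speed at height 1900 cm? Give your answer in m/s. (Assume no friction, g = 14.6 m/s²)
Convert to SI: h₁−h₂ = 24.0 m
mgh₁ = mgh₂ + ½mv² ⇒ v = √(2g(h₁−h₂)) = √(2·14.6·24.0) = 26.47 m/s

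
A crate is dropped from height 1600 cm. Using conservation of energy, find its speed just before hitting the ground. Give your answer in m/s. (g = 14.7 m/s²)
Convert to SI: h = 16.0 m
mgh = ½mv² ⇒ v = √(2gh) = √(2·14.7·16.0) = 21.69 m/s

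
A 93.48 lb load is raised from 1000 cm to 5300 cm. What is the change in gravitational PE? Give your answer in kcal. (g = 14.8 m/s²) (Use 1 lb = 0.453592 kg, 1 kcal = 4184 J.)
Convert to SI: m = 42.4018 kg, Δh = 43.0 m
ΔPE = mgΔh = (42.4018)(14.8)(43.0) = 26984.5 J = 6.449 kcal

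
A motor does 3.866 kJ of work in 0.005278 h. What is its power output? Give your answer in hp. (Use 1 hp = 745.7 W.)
Convert to SI: W = 3866.0 J, t = 19.0008 s
P = W/t = 3866.0/19.0008 = 203.465 W = 0.2729 hp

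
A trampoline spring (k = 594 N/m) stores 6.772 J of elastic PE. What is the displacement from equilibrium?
x = √(2·PE/k) = √(2·6.772/594) = 0.151 m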